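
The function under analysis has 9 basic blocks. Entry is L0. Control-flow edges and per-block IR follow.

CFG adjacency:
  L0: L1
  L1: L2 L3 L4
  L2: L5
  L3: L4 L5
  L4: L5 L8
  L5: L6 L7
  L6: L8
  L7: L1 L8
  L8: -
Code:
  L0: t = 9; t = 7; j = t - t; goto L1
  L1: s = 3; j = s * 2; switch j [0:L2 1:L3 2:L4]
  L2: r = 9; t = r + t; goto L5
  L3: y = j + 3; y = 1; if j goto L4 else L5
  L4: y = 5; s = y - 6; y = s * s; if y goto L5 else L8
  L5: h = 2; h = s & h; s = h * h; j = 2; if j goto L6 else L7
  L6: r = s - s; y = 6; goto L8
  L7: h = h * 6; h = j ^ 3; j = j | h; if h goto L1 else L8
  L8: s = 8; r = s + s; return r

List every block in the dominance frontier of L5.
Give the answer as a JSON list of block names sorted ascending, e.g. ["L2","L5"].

Answer: ["L1", "L8"]

Analysis:
idom tree: L1←L0 L2←L1 L3←L1 L4←L1 L5←L1 L6←L5 L7←L5 L8←L1
Dom∩ at merges:
  L1: preds {L0,L7}: {L0} ∩ {L0,L1,L5,L7} = {L0}; idom=L0
  L4: preds {L1,L3}: {L0,L1} ∩ {L0,L1,L3} = {L0,L1}; idom=L1
  L5: preds {L2,L3,L4}: {L0,L1,L2} ∩ {L0,L1,L3} ∩ {L0,L1,L4} = {L0,L1}; idom=L1
  L8: preds {L4,L6,L7}: {L0,L1,L4} ∩ {L0,L1,L5,L6} ∩ {L0,L1,L5,L7} = {L0,L1}; idom=L1

DF derivation:
  join L1 pred L0: · stop@L0
  join L1 pred L7: L7→L5→L1 stop@L0
  join L4 pred L1: · stop@L1
  join L4 pred L3: L3 stop@L1
  join L5 pred L2: L2 stop@L1
  join L5 pred L3: L3 stop@L1
  join L5 pred L4: L4 stop@L1
  join L8 pred L4: L4 stop@L1
  join L8 pred L6: L6→L5 stop@L1
  join L8 pred L7: L7→L5 stop@L1
  L0 → ∅
  L1 → {L1}
  L2 → {L5}
  L3 → {L4,L5}
  L4 → {L5,L8}
  L5 → {L1,L8}
  L6 → {L8}
  L7 → {L1,L8}
  L8 → ∅

DF(L5) = ["L1", "L8"]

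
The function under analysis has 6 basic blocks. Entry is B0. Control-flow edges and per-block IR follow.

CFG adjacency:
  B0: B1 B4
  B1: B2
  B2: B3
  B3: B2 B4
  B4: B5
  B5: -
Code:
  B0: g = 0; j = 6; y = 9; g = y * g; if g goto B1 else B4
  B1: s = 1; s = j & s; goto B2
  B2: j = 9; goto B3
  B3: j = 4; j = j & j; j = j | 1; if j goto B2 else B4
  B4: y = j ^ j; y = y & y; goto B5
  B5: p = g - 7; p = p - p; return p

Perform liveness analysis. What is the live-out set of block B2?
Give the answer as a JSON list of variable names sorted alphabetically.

Answer: ["g"]

Working:
def/use:
  B0 def {g,j,y} use ∅
  B1 def {s} use {j}
  B2 def {j} use ∅
  B3 def {j} use ∅
  B4 def {y} use {j}
  B5 def {p} use {g}

Backward fixpoint:
  live B0: ∅→{g,j}
  live B1: {g,j}→{g}
  live B2: {g}→{g}
  live B3: {g}→{g,j}
  live B4: {g,j}→{g}
  live B5: {g}→∅

live-out(B2) = ["g"]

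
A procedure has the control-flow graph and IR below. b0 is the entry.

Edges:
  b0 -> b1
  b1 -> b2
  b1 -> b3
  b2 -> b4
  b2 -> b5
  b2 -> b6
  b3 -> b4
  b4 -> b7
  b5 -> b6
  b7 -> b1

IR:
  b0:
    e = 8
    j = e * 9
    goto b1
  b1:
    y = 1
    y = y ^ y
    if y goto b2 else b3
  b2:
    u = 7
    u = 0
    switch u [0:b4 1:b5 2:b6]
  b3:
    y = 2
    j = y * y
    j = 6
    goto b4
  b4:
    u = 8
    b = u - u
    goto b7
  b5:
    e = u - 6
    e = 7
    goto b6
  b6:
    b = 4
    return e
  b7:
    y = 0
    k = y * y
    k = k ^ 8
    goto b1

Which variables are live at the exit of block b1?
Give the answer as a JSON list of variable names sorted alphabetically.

Answer: ["e"]

Analysis:
Per-block:
  b0 def {e,j} use ∅
  b1 def {y} use ∅
  b2 def {u} use ∅
  b3 def {j,y} use ∅
  b4 def {b,u} use ∅
  b5 def {e} use {u}
  b6 def {b} use {e}
  b7 def {k,y} use ∅

Liveness:
  live b0: ∅→{e}
  live b1: {e}→{e}
  live b2: {e}→{e,u}
  live b3: {e}→{e}
  live b4: {e}→{e}
  live b5: {u}→{e}
  live b6: {e}→∅
  live b7: {e}→{e}

live-out(b1) = ["e"]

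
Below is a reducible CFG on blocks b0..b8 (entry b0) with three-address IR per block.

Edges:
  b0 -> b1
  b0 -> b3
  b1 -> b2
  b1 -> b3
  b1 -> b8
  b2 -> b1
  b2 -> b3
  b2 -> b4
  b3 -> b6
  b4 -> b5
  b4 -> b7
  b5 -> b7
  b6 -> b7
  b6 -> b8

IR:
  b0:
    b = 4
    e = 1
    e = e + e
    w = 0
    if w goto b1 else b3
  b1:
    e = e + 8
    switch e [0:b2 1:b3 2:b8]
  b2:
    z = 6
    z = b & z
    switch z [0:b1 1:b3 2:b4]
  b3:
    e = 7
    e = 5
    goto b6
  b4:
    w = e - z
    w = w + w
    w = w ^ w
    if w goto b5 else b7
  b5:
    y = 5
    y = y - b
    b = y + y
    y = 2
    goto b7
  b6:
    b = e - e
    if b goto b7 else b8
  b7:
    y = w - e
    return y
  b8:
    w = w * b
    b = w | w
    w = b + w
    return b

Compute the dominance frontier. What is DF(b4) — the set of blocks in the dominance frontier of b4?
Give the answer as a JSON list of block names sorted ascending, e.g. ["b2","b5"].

idom tree: b1←b0 b2←b1 b3←b0 b4←b2 b5←b4 b6←b3 b7←b0 b8←b0
Dom∩ at merges:
  b1: preds {b0,b2}: {b0} ∩ {b0,b1,b2} = {b0}; idom=b0
  b3: preds {b0,b1,b2}: {b0} ∩ {b0,b1} ∩ {b0,b1,b2} = {b0}; idom=b0
  b7: preds {b4,b5,b6}: {b0,b1,b2,b4} ∩ {b0,b1,b2,b4,b5} ∩ {b0,b3,b6} = {b0}; idom=b0
  b8: preds {b1,b6}: {b0,b1} ∩ {b0,b3,b6} = {b0}; idom=b0

DF walk-up:
  join b1 pred b0: · stop@b0
  join b1 pred b2: b2→b1 stop@b0
  join b3 pred b0: · stop@b0
  join b3 pred b1: b1 stop@b0
  join b3 pred b2: b2→b1 stop@b0
  join b7 pred b4: b4→b2→b1 stop@b0
  join b7 pred b5: b5→b4→b2→b1 stop@b0
  join b7 pred b6: b6→b3 stop@b0
  join b8 pred b1: b1 stop@b0
  join b8 pred b6: b6→b3 stop@b0
  DF(b0)=∅
  DF(b1)={b1,b3,b7,b8}
  DF(b2)={b1,b3,b7}
  DF(b3)={b7,b8}
  DF(b4)={b7}
  DF(b5)={b7}
  DF(b6)={b7,b8}
  DF(b7)=∅
  DF(b8)=∅

DF(b4) = ["b7"]

Answer: ["b7"]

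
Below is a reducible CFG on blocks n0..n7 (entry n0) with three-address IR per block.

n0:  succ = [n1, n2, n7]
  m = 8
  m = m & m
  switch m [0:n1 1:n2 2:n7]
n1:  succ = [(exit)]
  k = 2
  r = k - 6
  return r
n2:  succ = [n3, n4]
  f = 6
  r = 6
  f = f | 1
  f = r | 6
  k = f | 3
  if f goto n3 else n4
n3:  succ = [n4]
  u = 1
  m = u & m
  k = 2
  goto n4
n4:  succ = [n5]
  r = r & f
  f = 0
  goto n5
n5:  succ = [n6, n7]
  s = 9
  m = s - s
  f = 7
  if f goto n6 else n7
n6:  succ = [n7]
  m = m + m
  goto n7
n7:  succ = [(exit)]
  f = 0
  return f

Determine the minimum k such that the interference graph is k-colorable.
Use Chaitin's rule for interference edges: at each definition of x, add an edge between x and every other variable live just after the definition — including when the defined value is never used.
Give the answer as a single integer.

Block summaries:
  n0: {m} / ∅
  n1: {k,r} / ∅
  n2: {f,k,r} / ∅
  n3: {k,m,u} / {m}
  n4: {f,r} / {f,r}
  n5: {f,m,s} / ∅
  n6: {m} / {m}
  n7: {f} / ∅

Backward fixpoint:
  n0 li=∅ lo={m}
  n1 li=∅ lo=∅
  n2 li={m} lo={f,m,r}
  n3 li={f,m,r} lo={f,r}
  n4 li={f,r} lo=∅
  n5 li=∅ lo={m}
  n6 li={m} lo=∅
  n7 li=∅ lo=∅

Interfere edges:
  f: {k,m,r,u}
  k: {f,m,r}
  m: {f,k,r,u}
  r: {f,k,m,u}
  s: ∅
  u: {f,m,r}

Chromatic number:
  clique {f,k,m,r} ⇒ need ≥ 4
  4-colouring: R0={f,s}  R1={m}  R2={r}  R3={k,u}
  χ = 4

Answer: 4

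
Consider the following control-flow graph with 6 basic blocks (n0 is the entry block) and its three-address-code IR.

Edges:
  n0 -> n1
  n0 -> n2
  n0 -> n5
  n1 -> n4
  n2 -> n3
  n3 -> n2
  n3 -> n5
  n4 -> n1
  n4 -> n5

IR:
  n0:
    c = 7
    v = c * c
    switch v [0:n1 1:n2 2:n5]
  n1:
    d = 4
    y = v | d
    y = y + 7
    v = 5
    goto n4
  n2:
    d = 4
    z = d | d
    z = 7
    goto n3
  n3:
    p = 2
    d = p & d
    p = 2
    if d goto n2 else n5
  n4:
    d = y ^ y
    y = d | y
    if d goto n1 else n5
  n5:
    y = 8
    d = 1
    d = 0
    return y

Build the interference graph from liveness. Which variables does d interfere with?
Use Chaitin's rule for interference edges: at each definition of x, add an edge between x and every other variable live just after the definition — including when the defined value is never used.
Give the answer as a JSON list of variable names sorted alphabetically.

Block summaries:
  n0: {c,v} / ∅
  n1: {d,v,y} / {v}
  n2: {d,z} / ∅
  n3: {d,p} / {d}
  n4: {d,y} / {y}
  n5: {d,y} / ∅

Backward fixpoint:
  live n0: ∅→{v}
  live n1: {v}→{v,y}
  live n2: ∅→{d}
  live n3: {d}→∅
  live n4: {v,y}→{v}
  live n5: ∅→∅

Interfere edges:
  c: ∅
  d: {p,v,y,z}
  p: {d}
  v: {d,y}
  y: {d,v}
  z: {d}

N(d) = ["p", "v", "y", "z"]

Answer: ["p", "v", "y", "z"]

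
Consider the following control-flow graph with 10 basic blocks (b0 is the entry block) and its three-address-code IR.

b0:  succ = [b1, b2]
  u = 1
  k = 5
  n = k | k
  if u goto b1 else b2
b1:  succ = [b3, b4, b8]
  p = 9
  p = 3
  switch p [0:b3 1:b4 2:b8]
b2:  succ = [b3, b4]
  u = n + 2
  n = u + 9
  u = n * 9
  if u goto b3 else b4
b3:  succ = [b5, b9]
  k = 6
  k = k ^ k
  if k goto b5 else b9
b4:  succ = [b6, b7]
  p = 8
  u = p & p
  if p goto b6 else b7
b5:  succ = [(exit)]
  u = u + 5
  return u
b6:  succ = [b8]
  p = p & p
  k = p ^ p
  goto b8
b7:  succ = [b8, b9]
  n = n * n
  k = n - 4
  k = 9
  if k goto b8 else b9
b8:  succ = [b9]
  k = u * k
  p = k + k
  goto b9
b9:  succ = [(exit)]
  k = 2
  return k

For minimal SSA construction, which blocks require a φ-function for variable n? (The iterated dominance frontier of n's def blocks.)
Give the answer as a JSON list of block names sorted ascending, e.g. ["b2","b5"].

idom tree: b1←b0 b2←b0 b3←b0 b4←b0 b5←b3 b6←b4 b7←b4 b8←b0 b9←b0
Dom∩ at merges:
  b3: preds {b1,b2}: {b0,b1} ∩ {b0,b2} = {b0}; idom=b0
  b4: preds {b1,b2}: {b0,b1} ∩ {b0,b2} = {b0}; idom=b0
  b8: preds {b1,b6,b7}: {b0,b1} ∩ {b0,b4,b6} ∩ {b0,b4,b7} = {b0}; idom=b0
  b9: preds {b3,b7,b8}: {b0,b3} ∩ {b0,b4,b7} ∩ {b0,b8} = {b0}; idom=b0

DF derivation:
  join b3 pred b1: b1 stop@b0
  join b3 pred b2: b2 stop@b0
  join b4 pred b1: b1 stop@b0
  join b4 pred b2: b2 stop@b0
  join b8 pred b1: b1 stop@b0
  join b8 pred b6: b6→b4 stop@b0
  join b8 pred b7: b7→b4 stop@b0
  join b9 pred b3: b3 stop@b0
  join b9 pred b7: b7→b4 stop@b0
  join b9 pred b8: b8 stop@b0
  DF(b0)=∅
  DF(b1)={b3,b4,b8}
  DF(b2)={b3,b4}
  DF(b3)={b9}
  DF(b4)={b8,b9}
  DF(b5)=∅
  DF(b6)={b8}
  DF(b7)={b8,b9}
  DF(b8)={b9}
  DF(b9)=∅

φ for n: defs {b0,b2,b7}
  DF⁺ = {b3,b4,b8,b9}

Answer: ["b3", "b4", "b8", "b9"]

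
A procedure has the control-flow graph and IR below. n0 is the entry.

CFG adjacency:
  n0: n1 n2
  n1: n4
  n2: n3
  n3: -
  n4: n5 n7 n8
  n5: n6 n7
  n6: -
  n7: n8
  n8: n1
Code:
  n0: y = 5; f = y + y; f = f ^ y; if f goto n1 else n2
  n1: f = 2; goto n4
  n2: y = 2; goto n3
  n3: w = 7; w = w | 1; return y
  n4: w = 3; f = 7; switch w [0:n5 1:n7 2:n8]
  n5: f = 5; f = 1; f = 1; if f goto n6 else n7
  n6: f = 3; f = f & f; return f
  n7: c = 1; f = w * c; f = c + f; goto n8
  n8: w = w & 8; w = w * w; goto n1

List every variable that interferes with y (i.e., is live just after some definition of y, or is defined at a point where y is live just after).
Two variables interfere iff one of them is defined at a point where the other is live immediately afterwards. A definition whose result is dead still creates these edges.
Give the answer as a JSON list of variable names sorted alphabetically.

Answer: ["f", "w"]

Analysis:
Per-block:
  n0 def {f,y} use ∅
  n1 def {f} use ∅
  n2 def {y} use ∅
  n3 def {w} use {y}
  n4 def {f,w} use ∅
  n5 def {f} use ∅
  n6 def {f} use ∅
  n7 def {c,f} use {w}
  n8 def {w} use {w}

Live sets:
  n0: in=∅ out=∅
  n1: in=∅ out=∅
  n2: in=∅ out={y}
  n3: in={y} out=∅
  n4: in=∅ out={w}
  n5: in={w} out={w}
  n6: in=∅ out=∅
  n7: in={w} out={w}
  n8: in={w} out=∅

Conflict graph:
  c: {f,w}
  f: {c,w,y}
  w: {c,f,y}
  y: {f,w}

N(y) = ["f", "w"]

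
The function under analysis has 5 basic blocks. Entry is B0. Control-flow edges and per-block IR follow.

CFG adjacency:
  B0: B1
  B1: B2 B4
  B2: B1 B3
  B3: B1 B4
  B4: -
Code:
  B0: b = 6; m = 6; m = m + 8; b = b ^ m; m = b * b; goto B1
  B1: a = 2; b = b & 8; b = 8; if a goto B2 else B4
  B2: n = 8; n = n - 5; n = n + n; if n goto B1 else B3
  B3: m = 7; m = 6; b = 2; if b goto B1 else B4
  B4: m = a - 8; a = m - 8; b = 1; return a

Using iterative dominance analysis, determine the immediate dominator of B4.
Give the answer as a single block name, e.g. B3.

idom tree: B1←B0 B2←B1 B3←B2 B4←B1
Dom∩ at merges:
  B1: preds {B0,B2,B3}: {B0} ∩ {B0,B1,B2} ∩ {B0,B1,B2,B3} = {B0}; idom=B0
  B4: preds {B1,B3}: {B0,B1} ∩ {B0,B1,B2,B3} = {B0,B1}; idom=B1

idom(B4) = B1

Answer: B1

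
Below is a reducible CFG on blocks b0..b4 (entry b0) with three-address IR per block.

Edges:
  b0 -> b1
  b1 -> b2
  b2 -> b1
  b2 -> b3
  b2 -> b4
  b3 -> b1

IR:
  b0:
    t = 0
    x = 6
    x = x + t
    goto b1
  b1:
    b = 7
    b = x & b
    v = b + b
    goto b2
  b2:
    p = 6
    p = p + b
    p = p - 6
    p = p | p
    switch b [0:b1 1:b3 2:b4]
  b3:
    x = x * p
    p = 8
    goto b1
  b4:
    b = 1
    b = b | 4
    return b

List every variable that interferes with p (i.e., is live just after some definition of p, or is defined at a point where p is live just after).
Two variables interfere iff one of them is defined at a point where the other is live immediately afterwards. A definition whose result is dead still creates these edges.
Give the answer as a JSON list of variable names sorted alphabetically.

Answer: ["b", "x"]

Working:
Per-block:
  b0: def={t,x} ue=∅
  b1: def={b,v} ue={x}
  b2: def={p} ue={b}
  b3: def={p,x} ue={p,x}
  b4: def={b} ue=∅

Backward fixpoint:
  b0: in=∅ out={x}
  b1: in={x} out={b,x}
  b2: in={b,x} out={p,x}
  b3: in={p,x} out={x}
  b4: in=∅ out=∅

Interfere edges:
  b↔{p,v,x}
  p↔{b,x}
  t↔{x}
  v↔{b,x}
  x↔{b,p,t,v}

N(p) = ["b", "x"]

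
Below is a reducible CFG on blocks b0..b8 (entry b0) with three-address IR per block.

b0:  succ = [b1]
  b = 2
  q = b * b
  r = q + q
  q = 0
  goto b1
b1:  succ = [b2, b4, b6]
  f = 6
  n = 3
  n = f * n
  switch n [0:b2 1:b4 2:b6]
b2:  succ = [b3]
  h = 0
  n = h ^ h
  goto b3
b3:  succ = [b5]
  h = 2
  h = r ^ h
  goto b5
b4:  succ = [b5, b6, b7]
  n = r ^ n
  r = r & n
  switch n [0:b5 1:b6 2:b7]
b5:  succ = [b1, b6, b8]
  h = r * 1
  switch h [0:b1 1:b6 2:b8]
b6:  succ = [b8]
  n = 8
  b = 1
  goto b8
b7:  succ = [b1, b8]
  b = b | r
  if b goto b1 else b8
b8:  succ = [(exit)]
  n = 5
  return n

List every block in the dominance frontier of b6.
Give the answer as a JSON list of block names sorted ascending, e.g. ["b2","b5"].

idom tree: b1←b0 b2←b1 b3←b2 b4←b1 b5←b1 b6←b1 b7←b4 b8←b1
Join-block Dom:
  b1: preds {b0,b5,b7}: {b0} ∩ {b0,b1,b5} ∩ {b0,b1,b4,b7} = {b0}; idom=b0
  b5: preds {b3,b4}: {b0,b1,b2,b3} ∩ {b0,b1,b4} = {b0,b1}; idom=b1
  b6: preds {b1,b4,b5}: {b0,b1} ∩ {b0,b1,b4} ∩ {b0,b1,b5} = {b0,b1}; idom=b1
  b8: preds {b5,b6,b7}: {b0,b1,b5} ∩ {b0,b1,b6} ∩ {b0,b1,b4,b7} = {b0,b1}; idom=b1

DF walk-up:
  b1←b0: walk · to b0
  b1←b5: walk b5→b1 to b0
  b1←b7: walk b7→b4→b1 to b0
  b5←b3: walk b3→b2 to b1
  b5←b4: walk b4 to b1
  b6←b1: walk · to b1
  b6←b4: walk b4 to b1
  b6←b5: walk b5 to b1
  b8←b5: walk b5 to b1
  b8←b6: walk b6 to b1
  b8←b7: walk b7→b4 to b1
  DF(b0)=∅
  DF(b1)={b1}
  DF(b2)={b5}
  DF(b3)={b5}
  DF(b4)={b1,b5,b6,b8}
  DF(b5)={b1,b6,b8}
  DF(b6)={b8}
  DF(b7)={b1,b8}
  DF(b8)=∅

DF(b6) = ["b8"]

Answer: ["b8"]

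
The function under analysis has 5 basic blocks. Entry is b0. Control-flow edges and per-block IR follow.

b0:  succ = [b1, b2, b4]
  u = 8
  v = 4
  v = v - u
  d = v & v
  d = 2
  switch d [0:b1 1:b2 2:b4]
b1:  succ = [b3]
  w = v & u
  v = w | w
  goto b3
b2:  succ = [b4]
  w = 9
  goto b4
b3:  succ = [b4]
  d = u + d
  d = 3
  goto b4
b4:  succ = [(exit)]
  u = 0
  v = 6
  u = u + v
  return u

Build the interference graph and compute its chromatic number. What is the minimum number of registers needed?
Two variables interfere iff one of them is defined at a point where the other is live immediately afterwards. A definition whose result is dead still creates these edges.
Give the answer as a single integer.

Answer: 3

Derivation:
Per-block:
  b0: def={d,u,v} ue=∅
  b1: def={v,w} ue={u,v}
  b2: def={w} ue=∅
  b3: def={d} ue={d,u}
  b4: def={u,v} ue=∅

Live sets:
  b0: in=∅ out={d,u,v}
  b1: in={d,u,v} out={d,u}
  b2: in=∅ out=∅
  b3: in={d,u} out=∅
  b4: in=∅ out=∅

Interfere edges:
  d: {u,v,w}
  u: {d,v,w}
  v: {d,u}
  w: {d,u}

Chromatic number:
  {d,u,v} pairwise interfere (3-clique) ⇒ χ ≥ 3
  3-colouring: c0={d}  c1={u}  c2={v,w}
  χ = 3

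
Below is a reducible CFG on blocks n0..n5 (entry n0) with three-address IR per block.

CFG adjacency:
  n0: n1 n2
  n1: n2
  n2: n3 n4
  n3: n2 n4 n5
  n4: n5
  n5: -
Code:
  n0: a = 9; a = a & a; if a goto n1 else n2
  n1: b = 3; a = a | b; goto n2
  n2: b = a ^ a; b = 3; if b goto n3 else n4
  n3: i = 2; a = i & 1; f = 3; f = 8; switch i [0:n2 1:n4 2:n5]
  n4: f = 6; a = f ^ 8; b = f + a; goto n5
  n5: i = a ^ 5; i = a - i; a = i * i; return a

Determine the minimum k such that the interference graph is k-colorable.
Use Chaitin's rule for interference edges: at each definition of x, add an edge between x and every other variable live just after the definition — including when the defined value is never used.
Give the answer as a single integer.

Answer: 3

Working:
Block summaries:
  n0: {a} / ∅
  n1: {a,b} / {a}
  n2: {b} / {a}
  n3: {a,f,i} / ∅
  n4: {a,b,f} / ∅
  n5: {a,i} / {a}

Backward fixpoint:
  n0 li=∅ lo={a}
  n1 li={a} lo={a}
  n2 li={a} lo=∅
  n3 li=∅ lo={a}
  n4 li=∅ lo={a}
  n5 li={a} lo=∅

Interfere edges:
  a: {b,f,i}
  b: {a}
  f: {a,i}
  i: {a,f}

Registers:
  clique {a,f,i} ⇒ need ≥ 3
  assign a→R0 b→R1 f→R1 i→R2 — no edge inside a register ⇒ χ ≤ 3
  χ = 3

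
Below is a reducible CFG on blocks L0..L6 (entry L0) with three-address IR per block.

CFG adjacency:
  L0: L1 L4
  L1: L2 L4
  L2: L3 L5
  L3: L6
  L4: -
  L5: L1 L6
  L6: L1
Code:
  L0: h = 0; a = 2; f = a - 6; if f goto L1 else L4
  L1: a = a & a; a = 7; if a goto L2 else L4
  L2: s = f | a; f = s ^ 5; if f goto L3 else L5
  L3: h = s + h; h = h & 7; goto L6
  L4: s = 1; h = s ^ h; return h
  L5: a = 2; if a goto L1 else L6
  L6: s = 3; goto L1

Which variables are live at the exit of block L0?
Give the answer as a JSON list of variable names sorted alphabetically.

Answer: ["a", "f", "h"]

Analysis:
Block summaries:
  L0 def {a,f,h} use ∅
  L1 def {a} use {a}
  L2 def {f,s} use {a,f}
  L3 def {h} use {h,s}
  L4 def {h,s} use {h}
  L5 def {a} use ∅
  L6 def {s} use ∅

Backward fixpoint:
  live L0: ∅→{a,f,h}
  live L1: {a,f,h}→{a,f,h}
  live L2: {a,f,h}→{a,f,h,s}
  live L3: {a,f,h,s}→{a,f,h}
  live L4: {h}→∅
  live L5: {f,h}→{a,f,h}
  live L6: {a,f,h}→{a,f,h}

live-out(L0) = ["a", "f", "h"]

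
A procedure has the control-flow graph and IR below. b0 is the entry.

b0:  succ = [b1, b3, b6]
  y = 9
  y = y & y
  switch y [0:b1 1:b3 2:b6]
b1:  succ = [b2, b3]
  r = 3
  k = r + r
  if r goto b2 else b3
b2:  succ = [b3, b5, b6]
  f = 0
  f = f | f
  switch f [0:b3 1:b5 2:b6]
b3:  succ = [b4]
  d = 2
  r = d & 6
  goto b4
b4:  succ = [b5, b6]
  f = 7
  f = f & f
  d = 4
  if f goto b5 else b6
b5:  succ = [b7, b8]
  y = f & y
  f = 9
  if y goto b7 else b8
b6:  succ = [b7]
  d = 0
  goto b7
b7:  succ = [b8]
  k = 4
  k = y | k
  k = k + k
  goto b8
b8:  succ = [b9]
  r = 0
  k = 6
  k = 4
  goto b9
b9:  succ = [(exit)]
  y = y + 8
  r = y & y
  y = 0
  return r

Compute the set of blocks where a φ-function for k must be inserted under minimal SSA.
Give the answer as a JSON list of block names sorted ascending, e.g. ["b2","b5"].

idom tree: b1←b0 b2←b1 b3←b0 b4←b3 b5←b0 b6←b0 b7←b0 b8←b0 b9←b8
Join-block Dom:
  b3: preds {b0,b1,b2}: {b0} ∩ {b0,b1} ∩ {b0,b1,b2} = {b0}; idom=b0
  b5: preds {b2,b4}: {b0,b1,b2} ∩ {b0,b3,b4} = {b0}; idom=b0
  b6: preds {b0,b2,b4}: {b0} ∩ {b0,b1,b2} ∩ {b0,b3,b4} = {b0}; idom=b0
  b7: preds {b5,b6}: {b0,b5} ∩ {b0,b6} = {b0}; idom=b0
  b8: preds {b5,b7}: {b0,b5} ∩ {b0,b7} = {b0}; idom=b0

Frontier:
  join b3 pred b0: · stop@b0
  join b3 pred b1: b1 stop@b0
  join b3 pred b2: b2→b1 stop@b0
  join b5 pred b2: b2→b1 stop@b0
  join b5 pred b4: b4→b3 stop@b0
  join b6 pred b0: · stop@b0
  join b6 pred b2: b2→b1 stop@b0
  join b6 pred b4: b4→b3 stop@b0
  join b7 pred b5: b5 stop@b0
  join b7 pred b6: b6 stop@b0
  join b8 pred b5: b5 stop@b0
  join b8 pred b7: b7 stop@b0
  b0 → ∅
  b1 → {b3,b5,b6}
  b2 → {b3,b5,b6}
  b3 → {b5,b6}
  b4 → {b5,b6}
  b5 → {b7,b8}
  b6 → {b7}
  b7 → {b8}
  b8 → ∅
  b9 → ∅

φ for k: defs {b1,b7,b8}
  DF⁺ = {b3,b5,b6,b7,b8}

Answer: ["b3", "b5", "b6", "b7", "b8"]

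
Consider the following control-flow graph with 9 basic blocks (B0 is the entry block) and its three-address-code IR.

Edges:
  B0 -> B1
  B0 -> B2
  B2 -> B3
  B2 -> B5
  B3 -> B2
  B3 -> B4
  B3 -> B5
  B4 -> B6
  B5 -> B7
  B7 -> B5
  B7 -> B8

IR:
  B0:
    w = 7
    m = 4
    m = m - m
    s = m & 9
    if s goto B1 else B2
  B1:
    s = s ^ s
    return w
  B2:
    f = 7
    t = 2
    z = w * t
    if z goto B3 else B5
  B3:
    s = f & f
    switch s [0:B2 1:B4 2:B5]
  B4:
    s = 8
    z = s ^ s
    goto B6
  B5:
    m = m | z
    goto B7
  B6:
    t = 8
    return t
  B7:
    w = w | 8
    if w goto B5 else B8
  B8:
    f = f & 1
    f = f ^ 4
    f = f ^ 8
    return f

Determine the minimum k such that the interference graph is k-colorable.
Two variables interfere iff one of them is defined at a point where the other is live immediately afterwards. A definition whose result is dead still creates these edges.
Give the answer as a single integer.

Answer: 5

Analysis:
Per-block:
  B0 def {m,s,w} use ∅
  B1 def {s} use {s,w}
  B2 def {f,t,z} use {w}
  B3 def {s} use {f}
  B4 def {s,z} use ∅
  B5 def {m} use {m,z}
  B6 def {t} use ∅
  B7 def {w} use {w}
  B8 def {f} use {f}

Live sets:
  live B0: ∅→{m,s,w}
  live B1: {s,w}→∅
  live B2: {m,w}→{f,m,w,z}
  live B3: {f,m,w,z}→{f,m,w,z}
  live B4: ∅→∅
  live B5: {f,m,w,z}→{f,m,w,z}
  live B6: ∅→∅
  live B7: {f,m,w,z}→{f,m,w,z}
  live B8: {f}→∅

Interference:
  f↔{m,s,t,w,z}
  m↔{f,s,t,w,z}
  s↔{f,m,w,z}
  t↔{f,m,w}
  w↔{f,m,s,t,z}
  z↔{f,m,s,w}

Colouring:
  {f,m,s,w,z} pairwise interfere (5-clique) ⇒ χ ≥ 5
  assign f→c0 m→c1 s→c3 t→c3 w→c2 z→c4 — no edge inside a register ⇒ χ ≤ 5
  χ = 5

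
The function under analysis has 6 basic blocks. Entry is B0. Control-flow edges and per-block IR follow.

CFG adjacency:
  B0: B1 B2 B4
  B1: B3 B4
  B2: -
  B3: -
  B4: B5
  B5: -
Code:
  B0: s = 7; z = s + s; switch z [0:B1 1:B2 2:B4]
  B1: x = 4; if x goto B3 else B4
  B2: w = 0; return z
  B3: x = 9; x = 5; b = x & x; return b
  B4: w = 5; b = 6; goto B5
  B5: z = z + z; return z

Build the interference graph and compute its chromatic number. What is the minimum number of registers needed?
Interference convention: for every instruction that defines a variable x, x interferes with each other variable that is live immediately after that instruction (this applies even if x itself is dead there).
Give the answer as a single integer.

Answer: 2

Derivation:
Per-block:
  B0: {s,z} / ∅
  B1: {x} / ∅
  B2: {w} / {z}
  B3: {b,x} / ∅
  B4: {b,w} / ∅
  B5: {z} / {z}

Live sets:
  B0 li=∅ lo={z}
  B1 li={z} lo={z}
  B2 li={z} lo=∅
  B3 li=∅ lo=∅
  B4 li={z} lo={z}
  B5 li={z} lo=∅

Interfere edges:
  b↔{z}
  s↔∅
  w↔{z}
  x↔{z}
  z↔{b,w,x}

Colouring:
  clique {b,z} ⇒ need ≥ 2
  assign b→c1 s→c0 w→c1 x→c1 z→c0 — no edge inside a register ⇒ χ ≤ 2
  χ = 2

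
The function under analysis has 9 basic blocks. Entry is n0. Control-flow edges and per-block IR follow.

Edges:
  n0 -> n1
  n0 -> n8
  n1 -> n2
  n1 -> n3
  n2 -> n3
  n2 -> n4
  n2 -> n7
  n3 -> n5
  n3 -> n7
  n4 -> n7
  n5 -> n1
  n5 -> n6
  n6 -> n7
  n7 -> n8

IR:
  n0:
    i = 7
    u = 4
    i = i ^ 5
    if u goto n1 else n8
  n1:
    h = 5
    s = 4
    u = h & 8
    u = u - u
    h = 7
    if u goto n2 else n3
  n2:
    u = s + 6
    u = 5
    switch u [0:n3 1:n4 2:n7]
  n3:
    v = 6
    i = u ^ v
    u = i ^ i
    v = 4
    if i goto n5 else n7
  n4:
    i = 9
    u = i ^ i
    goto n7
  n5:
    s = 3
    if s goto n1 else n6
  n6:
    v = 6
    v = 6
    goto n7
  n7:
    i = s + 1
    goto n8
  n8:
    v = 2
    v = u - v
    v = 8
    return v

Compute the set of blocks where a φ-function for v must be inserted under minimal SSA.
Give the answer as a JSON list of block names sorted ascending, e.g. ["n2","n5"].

idom tree: n1←n0 n2←n1 n3←n1 n4←n2 n5←n3 n6←n5 n7←n1 n8←n0
Join-block Dom:
  n1: preds {n0,n5}: {n0} ∩ {n0,n1,n3,n5} = {n0}; idom=n0
  n3: preds {n1,n2}: {n0,n1} ∩ {n0,n1,n2} = {n0,n1}; idom=n1
  n7: preds {n2,n3,n4,n6}: {n0,n1,n2} ∩ {n0,n1,n3} ∩ {n0,n1,n2,n4} ∩ {n0,n1,n3,n5,n6} = {n0,n1}; idom=n1
  n8: preds {n0,n7}: {n0} ∩ {n0,n1,n7} = {n0}; idom=n0

DF walk-up:
  join n1 pred n0: · stop@n0
  join n1 pred n5: n5→n3→n1 stop@n0
  join n3 pred n1: · stop@n1
  join n3 pred n2: n2 stop@n1
  join n7 pred n2: n2 stop@n1
  join n7 pred n3: n3 stop@n1
  join n7 pred n4: n4→n2 stop@n1
  join n7 pred n6: n6→n5→n3 stop@n1
  join n8 pred n0: · stop@n0
  join n8 pred n7: n7→n1 stop@n0
  DF(n0)=∅
  DF(n1)={n1,n8}
  DF(n2)={n3,n7}
  DF(n3)={n1,n7}
  DF(n4)={n7}
  DF(n5)={n1,n7}
  DF(n6)={n7}
  DF(n7)={n8}
  DF(n8)=∅

φ for v: defs {n3,n6,n8}
  DF⁺ = {n1,n7,n8}

Answer: ["n1", "n7", "n8"]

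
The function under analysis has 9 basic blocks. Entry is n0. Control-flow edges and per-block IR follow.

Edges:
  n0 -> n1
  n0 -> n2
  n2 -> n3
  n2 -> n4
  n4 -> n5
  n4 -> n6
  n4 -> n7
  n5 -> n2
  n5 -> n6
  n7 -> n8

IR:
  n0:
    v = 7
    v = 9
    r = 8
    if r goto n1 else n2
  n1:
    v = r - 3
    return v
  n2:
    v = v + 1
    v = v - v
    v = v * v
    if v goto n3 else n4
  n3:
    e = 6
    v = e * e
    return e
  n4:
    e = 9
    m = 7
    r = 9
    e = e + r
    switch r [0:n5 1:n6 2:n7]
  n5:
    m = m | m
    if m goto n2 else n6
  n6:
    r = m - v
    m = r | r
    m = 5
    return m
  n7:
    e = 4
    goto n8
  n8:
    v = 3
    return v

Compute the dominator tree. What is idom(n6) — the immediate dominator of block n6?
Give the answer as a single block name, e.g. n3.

Answer: n4

Analysis:
idom tree: n1←n0 n2←n0 n3←n2 n4←n2 n5←n4 n6←n4 n7←n4 n8←n7
Join-block Dom:
  n2: preds {n0,n5}: {n0} ∩ {n0,n2,n4,n5} = {n0}; idom=n0
  n6: preds {n4,n5}: {n0,n2,n4} ∩ {n0,n2,n4,n5} = {n0,n2,n4}; idom=n4

idom(n6) = n4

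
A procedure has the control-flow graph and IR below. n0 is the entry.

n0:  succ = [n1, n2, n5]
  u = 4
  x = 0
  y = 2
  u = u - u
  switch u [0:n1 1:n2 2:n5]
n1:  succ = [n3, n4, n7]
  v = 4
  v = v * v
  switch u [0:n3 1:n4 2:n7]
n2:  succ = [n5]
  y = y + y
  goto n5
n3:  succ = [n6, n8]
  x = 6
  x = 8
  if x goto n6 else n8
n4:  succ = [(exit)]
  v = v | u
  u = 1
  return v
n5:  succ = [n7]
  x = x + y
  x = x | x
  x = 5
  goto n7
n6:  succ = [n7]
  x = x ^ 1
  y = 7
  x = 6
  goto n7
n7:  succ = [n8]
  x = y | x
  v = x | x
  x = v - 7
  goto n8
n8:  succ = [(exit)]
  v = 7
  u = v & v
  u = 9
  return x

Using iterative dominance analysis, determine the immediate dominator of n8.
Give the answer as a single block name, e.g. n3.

idom tree: n1←n0 n2←n0 n3←n1 n4←n1 n5←n0 n6←n3 n7←n0 n8←n0
Join-block Dom:
  n5: preds {n0,n2}: {n0} ∩ {n0,n2} = {n0}; idom=n0
  n7: preds {n1,n5,n6}: {n0,n1} ∩ {n0,n5} ∩ {n0,n1,n3,n6} = {n0}; idom=n0
  n8: preds {n3,n7}: {n0,n1,n3} ∩ {n0,n7} = {n0}; idom=n0

idom(n8) = n0

Answer: n0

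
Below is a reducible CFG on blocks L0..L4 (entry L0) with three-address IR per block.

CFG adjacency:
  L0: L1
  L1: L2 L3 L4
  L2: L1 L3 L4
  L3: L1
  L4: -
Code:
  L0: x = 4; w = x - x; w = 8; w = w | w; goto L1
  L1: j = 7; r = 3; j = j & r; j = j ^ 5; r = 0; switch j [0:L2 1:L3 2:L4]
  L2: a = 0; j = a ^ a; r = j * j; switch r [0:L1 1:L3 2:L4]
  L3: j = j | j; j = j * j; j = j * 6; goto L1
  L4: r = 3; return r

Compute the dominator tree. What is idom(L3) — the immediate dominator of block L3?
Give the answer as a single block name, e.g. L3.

idom tree: L1←L0 L2←L1 L3←L1 L4←L1
Dom∩ at merges:
  L1: preds {L0,L2,L3}: {L0} ∩ {L0,L1,L2} ∩ {L0,L1,L3} = {L0}; idom=L0
  L3: preds {L1,L2}: {L0,L1} ∩ {L0,L1,L2} = {L0,L1}; idom=L1
  L4: preds {L1,L2}: {L0,L1} ∩ {L0,L1,L2} = {L0,L1}; idom=L1

idom(L3) = L1

Answer: L1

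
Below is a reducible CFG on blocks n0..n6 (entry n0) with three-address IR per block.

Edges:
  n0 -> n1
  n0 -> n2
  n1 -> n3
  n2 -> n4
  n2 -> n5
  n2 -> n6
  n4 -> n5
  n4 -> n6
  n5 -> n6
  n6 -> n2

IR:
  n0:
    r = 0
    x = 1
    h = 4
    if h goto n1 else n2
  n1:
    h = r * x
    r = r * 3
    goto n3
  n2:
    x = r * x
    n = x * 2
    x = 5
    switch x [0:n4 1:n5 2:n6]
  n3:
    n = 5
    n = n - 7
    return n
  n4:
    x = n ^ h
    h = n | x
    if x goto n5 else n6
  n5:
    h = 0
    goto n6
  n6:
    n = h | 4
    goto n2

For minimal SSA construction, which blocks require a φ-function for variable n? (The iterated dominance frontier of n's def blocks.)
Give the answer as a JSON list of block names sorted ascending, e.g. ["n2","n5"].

Answer: ["n2"]

Derivation:
idom tree: n1←n0 n2←n0 n3←n1 n4←n2 n5←n2 n6←n2
Dom at joins:
  n2: preds {n0,n6}: {n0} ∩ {n0,n2,n6} = {n0}; idom=n0
  n5: preds {n2,n4}: {n0,n2} ∩ {n0,n2,n4} = {n0,n2}; idom=n2
  n6: preds {n2,n4,n5}: {n0,n2} ∩ {n0,n2,n4} ∩ {n0,n2,n5} = {n0,n2}; idom=n2

DF derivation:
  join n2 pred n0: · stop@n0
  join n2 pred n6: n6→n2 stop@n0
  join n5 pred n2: · stop@n2
  join n5 pred n4: n4 stop@n2
  join n6 pred n2: · stop@n2
  join n6 pred n4: n4 stop@n2
  join n6 pred n5: n5 stop@n2
  DF(n0)=∅
  DF(n1)=∅
  DF(n2)={n2}
  DF(n3)=∅
  DF(n4)={n5,n6}
  DF(n5)={n6}
  DF(n6)={n2}

φ for n: defs {n2,n3,n6}
  DF⁺ = {n2}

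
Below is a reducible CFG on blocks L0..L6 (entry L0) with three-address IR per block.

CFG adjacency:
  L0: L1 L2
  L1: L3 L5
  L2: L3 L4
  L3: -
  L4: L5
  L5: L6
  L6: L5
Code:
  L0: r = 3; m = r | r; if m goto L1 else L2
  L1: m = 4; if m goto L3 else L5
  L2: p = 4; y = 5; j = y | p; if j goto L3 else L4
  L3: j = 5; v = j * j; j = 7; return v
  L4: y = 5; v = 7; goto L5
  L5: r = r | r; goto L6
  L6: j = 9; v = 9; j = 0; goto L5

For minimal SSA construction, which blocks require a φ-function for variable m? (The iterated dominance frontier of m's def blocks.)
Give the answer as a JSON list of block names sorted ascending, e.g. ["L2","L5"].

Answer: ["L3", "L5"]

Working:
idom tree: L1←L0 L2←L0 L3←L0 L4←L2 L5←L0 L6←L5
Join-block Dom:
  L3: preds {L1,L2}: {L0,L1} ∩ {L0,L2} = {L0}; idom=L0
  L5: preds {L1,L4,L6}: {L0,L1} ∩ {L0,L2,L4} ∩ {L0,L5,L6} = {L0}; idom=L0

DF derivation:
  L3←L1: walk L1 to L0
  L3←L2: walk L2 to L0
  L5←L1: walk L1 to L0
  L5←L4: walk L4→L2 to L0
  L5←L6: walk L6→L5 to L0
  L0: DF=∅
  L1: DF={L3,L5}
  L2: DF={L3,L5}
  L3: DF=∅
  L4: DF={L5}
  L5: DF={L5}
  L6: DF={L5}

φ for m: defs {L0,L1}
  DF⁺ = {L3,L5}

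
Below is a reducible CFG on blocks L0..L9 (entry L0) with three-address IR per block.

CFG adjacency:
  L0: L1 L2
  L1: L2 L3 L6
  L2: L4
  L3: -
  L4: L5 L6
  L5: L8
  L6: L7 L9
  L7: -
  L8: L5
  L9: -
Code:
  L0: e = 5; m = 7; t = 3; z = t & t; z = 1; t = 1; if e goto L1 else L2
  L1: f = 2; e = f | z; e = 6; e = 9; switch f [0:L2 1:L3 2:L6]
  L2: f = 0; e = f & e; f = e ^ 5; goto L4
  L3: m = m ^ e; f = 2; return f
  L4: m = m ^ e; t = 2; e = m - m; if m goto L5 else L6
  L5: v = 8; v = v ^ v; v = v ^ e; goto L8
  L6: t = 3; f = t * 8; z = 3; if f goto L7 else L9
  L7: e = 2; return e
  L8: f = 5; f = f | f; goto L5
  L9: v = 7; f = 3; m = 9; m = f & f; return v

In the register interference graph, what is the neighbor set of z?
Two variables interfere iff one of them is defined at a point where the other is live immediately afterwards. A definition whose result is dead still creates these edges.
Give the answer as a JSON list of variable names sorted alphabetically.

Per-block:
  L0: def={e,m,t,z} ue=∅
  L1: def={e,f} ue={z}
  L2: def={e,f} ue={e}
  L3: def={f,m} ue={e,m}
  L4: def={e,m,t} ue={e,m}
  L5: def={v} ue={e}
  L6: def={f,t,z} ue=∅
  L7: def={e} ue=∅
  L8: def={f} ue=∅
  L9: def={f,m,v} ue=∅

Liveness:
  L0 li=∅ lo={e,m,z}
  L1 li={m,z} lo={e,m}
  L2 li={e,m} lo={e,m}
  L3 li={e,m} lo=∅
  L4 li={e,m} lo={e}
  L5 li={e} lo={e}
  L6 li=∅ lo=∅
  L7 li=∅ lo=∅
  L8 li={e} lo={e}
  L9 li=∅ lo=∅

Interfere edges:
  e↔{f,m,t,v,z}
  f↔{e,m,v,z}
  m↔{e,f,t,v,z}
  t↔{e,m,z}
  v↔{e,f,m}
  z↔{e,f,m,t}

N(z) = ["e", "f", "m", "t"]

Answer: ["e", "f", "m", "t"]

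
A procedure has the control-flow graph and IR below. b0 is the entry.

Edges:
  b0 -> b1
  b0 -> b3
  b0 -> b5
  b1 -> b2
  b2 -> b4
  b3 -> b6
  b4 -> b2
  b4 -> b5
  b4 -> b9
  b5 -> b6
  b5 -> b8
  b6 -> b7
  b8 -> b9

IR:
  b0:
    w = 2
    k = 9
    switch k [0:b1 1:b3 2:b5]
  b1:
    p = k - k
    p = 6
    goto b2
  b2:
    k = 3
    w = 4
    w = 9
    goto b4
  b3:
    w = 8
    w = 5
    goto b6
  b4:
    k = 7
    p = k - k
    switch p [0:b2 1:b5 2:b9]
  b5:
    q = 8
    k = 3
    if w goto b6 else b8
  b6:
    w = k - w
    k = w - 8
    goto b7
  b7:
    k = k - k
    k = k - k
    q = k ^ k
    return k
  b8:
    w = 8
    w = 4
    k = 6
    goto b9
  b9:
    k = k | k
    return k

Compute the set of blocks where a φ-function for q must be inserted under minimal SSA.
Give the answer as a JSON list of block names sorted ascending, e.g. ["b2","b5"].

idom tree: b1←b0 b2←b1 b3←b0 b4←b2 b5←b0 b6←b0 b7←b6 b8←b5 b9←b0
Dom∩ at merges:
  b2: preds {b1,b4}: {b0,b1} ∩ {b0,b1,b2,b4} = {b0,b1}; idom=b1
  b5: preds {b0,b4}: {b0} ∩ {b0,b1,b2,b4} = {b0}; idom=b0
  b6: preds {b3,b5}: {b0,b3} ∩ {b0,b5} = {b0}; idom=b0
  b9: preds {b4,b8}: {b0,b1,b2,b4} ∩ {b0,b5,b8} = {b0}; idom=b0

DF derivation:
  join b2 pred b1: · stop@b1
  join b2 pred b4: b4→b2 stop@b1
  join b5 pred b0: · stop@b0
  join b5 pred b4: b4→b2→b1 stop@b0
  join b6 pred b3: b3 stop@b0
  join b6 pred b5: b5 stop@b0
  join b9 pred b4: b4→b2→b1 stop@b0
  join b9 pred b8: b8→b5 stop@b0
  b0 → ∅
  b1 → {b5,b9}
  b2 → {b2,b5,b9}
  b3 → {b6}
  b4 → {b2,b5,b9}
  b5 → {b6,b9}
  b6 → ∅
  b7 → ∅
  b8 → {b9}
  b9 → ∅

φ for q: defs {b5,b7}
  DF⁺ = {b6,b9}

Answer: ["b6", "b9"]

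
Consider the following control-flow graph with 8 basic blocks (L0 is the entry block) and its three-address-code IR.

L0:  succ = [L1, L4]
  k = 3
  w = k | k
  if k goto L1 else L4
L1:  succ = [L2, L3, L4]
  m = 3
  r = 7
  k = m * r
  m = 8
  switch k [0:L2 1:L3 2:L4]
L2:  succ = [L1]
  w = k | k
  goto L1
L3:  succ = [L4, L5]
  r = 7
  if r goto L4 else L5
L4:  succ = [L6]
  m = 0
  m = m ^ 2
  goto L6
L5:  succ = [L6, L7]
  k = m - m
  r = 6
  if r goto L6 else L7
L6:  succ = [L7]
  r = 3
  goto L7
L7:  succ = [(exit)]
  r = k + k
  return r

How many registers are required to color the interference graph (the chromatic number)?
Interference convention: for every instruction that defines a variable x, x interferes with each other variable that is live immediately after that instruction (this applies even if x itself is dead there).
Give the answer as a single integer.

def/use:
  L0: {k,w} / ∅
  L1: {k,m,r} / ∅
  L2: {w} / {k}
  L3: {r} / ∅
  L4: {m} / ∅
  L5: {k,r} / {m}
  L6: {r} / ∅
  L7: {r} / {k}

Backward fixpoint:
  L0 li=∅ lo={k}
  L1 li=∅ lo={k,m}
  L2 li={k} lo=∅
  L3 li={k,m} lo={k,m}
  L4 li={k} lo={k}
  L5 li={m} lo={k}
  L6 li={k} lo={k}
  L7 li={k} lo=∅

Interfere edges:
  k↔{m,r,w}
  m↔{k,r}
  r↔{k,m}
  w↔{k}

Registers:
  clique {k,m,r} ⇒ need ≥ 3
  assign k→R0 m→R1 r→R2 w→R1 — no edge inside a register ⇒ χ ≤ 3
  χ = 3

Answer: 3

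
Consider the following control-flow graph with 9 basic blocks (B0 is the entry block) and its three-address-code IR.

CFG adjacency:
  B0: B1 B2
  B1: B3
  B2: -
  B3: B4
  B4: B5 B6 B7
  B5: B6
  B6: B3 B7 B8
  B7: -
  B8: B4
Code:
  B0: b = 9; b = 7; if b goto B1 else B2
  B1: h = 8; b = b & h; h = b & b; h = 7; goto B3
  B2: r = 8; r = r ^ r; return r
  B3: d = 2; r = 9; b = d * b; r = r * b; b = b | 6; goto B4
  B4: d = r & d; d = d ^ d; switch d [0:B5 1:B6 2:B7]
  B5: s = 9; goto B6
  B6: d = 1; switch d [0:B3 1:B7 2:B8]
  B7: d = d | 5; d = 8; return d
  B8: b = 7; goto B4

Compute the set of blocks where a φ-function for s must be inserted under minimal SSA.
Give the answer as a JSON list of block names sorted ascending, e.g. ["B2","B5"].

idom tree: B1←B0 B2←B0 B3←B1 B4←B3 B5←B4 B6←B4 B7←B4 B8←B6
Dom∩ at merges:
  B3: preds {B1,B6}: {B0,B1} ∩ {B0,B1,B3,B4,B6} = {B0,B1}; idom=B1
  B4: preds {B3,B8}: {B0,B1,B3} ∩ {B0,B1,B3,B4,B6,B8} = {B0,B1,B3}; idom=B3
  B6: preds {B4,B5}: {B0,B1,B3,B4} ∩ {B0,B1,B3,B4,B5} = {B0,B1,B3,B4}; idom=B4
  B7: preds {B4,B6}: {B0,B1,B3,B4} ∩ {B0,B1,B3,B4,B6} = {B0,B1,B3,B4}; idom=B4

DF derivation:
  B3←B1: walk · to B1
  B3←B6: walk B6→B4→B3 to B1
  B4←B3: walk · to B3
  B4←B8: walk B8→B6→B4 to B3
  B6←B4: walk · to B4
  B6←B5: walk B5 to B4
  B7←B4: walk · to B4
  B7←B6: walk B6 to B4
  B0 → ∅
  B1 → ∅
  B2 → ∅
  B3 → {B3}
  B4 → {B3,B4}
  B5 → {B6}
  B6 → {B3,B4,B7}
  B7 → ∅
  B8 → {B4}

φ for s: defs {B5}
  DF⁺ = {B3,B4,B6,B7}

Answer: ["B3", "B4", "B6", "B7"]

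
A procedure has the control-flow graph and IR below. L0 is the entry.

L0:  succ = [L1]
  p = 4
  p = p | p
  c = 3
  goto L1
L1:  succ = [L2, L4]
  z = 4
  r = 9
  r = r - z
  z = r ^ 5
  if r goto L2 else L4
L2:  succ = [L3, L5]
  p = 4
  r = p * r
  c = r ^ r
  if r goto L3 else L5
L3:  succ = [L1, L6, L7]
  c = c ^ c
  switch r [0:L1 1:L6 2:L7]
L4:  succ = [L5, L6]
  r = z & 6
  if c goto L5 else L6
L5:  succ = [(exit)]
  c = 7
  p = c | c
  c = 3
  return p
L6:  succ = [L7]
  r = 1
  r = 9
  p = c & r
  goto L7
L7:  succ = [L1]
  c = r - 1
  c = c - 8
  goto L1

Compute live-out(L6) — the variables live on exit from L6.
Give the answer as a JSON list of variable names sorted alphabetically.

Block summaries:
  L0: def={c,p} ue=∅
  L1: def={r,z} ue=∅
  L2: def={c,p,r} ue={r}
  L3: def={c} ue={c,r}
  L4: def={r} ue={c,z}
  L5: def={c,p} ue=∅
  L6: def={p,r} ue={c}
  L7: def={c} ue={r}

Backward fixpoint:
  L0: in=∅ out={c}
  L1: in={c} out={c,r,z}
  L2: in={r} out={c,r}
  L3: in={c,r} out={c,r}
  L4: in={c,z} out={c}
  L5: in=∅ out=∅
  L6: in={c} out={r}
  L7: in={r} out={c}

live-out(L6) = ["r"]

Answer: ["r"]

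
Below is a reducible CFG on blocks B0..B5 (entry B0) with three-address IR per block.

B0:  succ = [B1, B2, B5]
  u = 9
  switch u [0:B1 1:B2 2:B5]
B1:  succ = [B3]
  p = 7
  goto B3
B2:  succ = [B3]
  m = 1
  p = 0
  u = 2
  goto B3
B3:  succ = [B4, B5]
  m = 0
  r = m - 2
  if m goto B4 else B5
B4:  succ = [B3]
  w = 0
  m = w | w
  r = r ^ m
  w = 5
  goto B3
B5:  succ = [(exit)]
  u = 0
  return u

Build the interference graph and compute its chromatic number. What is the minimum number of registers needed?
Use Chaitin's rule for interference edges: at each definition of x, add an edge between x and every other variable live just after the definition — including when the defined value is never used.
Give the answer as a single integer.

Answer: 2

Working:
Per-block:
  B0: def={u} ue=∅
  B1: def={p} ue=∅
  B2: def={m,p,u} ue=∅
  B3: def={m,r} ue=∅
  B4: def={m,r,w} ue={r}
  B5: def={u} ue=∅

Liveness:
  live B0: ∅→∅
  live B1: ∅→∅
  live B2: ∅→∅
  live B3: ∅→{r}
  live B4: {r}→∅
  live B5: ∅→∅

Conflict graph:
  m — {r}
  p — ∅
  r — {m,w}
  u — ∅
  w — {r}

Colouring:
  lower bound: {m,r} mutually conflict ⇒ χ ≥ 2
  2-colouring: R0={p,r,u}  R1={m,w}
  χ = 2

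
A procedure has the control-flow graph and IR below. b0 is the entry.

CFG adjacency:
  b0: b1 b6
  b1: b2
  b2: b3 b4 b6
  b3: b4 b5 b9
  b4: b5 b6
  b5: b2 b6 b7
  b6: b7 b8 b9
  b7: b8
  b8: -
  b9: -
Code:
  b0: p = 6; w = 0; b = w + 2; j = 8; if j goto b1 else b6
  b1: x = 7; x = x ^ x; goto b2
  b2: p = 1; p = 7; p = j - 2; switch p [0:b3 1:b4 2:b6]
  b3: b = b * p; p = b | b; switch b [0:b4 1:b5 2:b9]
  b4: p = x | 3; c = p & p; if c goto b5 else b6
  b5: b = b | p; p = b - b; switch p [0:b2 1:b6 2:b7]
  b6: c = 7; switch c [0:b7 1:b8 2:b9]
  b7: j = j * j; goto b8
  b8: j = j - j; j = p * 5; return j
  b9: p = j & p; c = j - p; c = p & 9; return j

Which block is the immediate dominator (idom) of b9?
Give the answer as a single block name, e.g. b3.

idom tree: b1←b0 b2←b1 b3←b2 b4←b2 b5←b2 b6←b0 b7←b0 b8←b0 b9←b0
Dom at joins:
  b2: preds {b1,b5}: {b0,b1} ∩ {b0,b1,b2,b5} = {b0,b1}; idom=b1
  b4: preds {b2,b3}: {b0,b1,b2} ∩ {b0,b1,b2,b3} = {b0,b1,b2}; idom=b2
  b5: preds {b3,b4}: {b0,b1,b2,b3} ∩ {b0,b1,b2,b4} = {b0,b1,b2}; idom=b2
  b6: preds {b0,b2,b4,b5}: {b0} ∩ {b0,b1,b2} ∩ {b0,b1,b2,b4} ∩ {b0,b1,b2,b5} = {b0}; idom=b0
  b7: preds {b5,b6}: {b0,b1,b2,b5} ∩ {b0,b6} = {b0}; idom=b0
  b8: preds {b6,b7}: {b0,b6} ∩ {b0,b7} = {b0}; idom=b0
  b9: preds {b3,b6}: {b0,b1,b2,b3} ∩ {b0,b6} = {b0}; idom=b0

idom(b9) = b0

Answer: b0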